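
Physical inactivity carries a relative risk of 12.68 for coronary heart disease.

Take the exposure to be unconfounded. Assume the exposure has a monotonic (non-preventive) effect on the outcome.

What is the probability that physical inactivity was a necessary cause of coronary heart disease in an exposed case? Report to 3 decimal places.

Under exogeneity and monotonicity, PN = (RR − 1) / RR = 1 − 1/RR.
PN = (12.68 − 1) / 12.68 = 11.68 / 12.68 ≈ 0.9211

PN ≈ 0.921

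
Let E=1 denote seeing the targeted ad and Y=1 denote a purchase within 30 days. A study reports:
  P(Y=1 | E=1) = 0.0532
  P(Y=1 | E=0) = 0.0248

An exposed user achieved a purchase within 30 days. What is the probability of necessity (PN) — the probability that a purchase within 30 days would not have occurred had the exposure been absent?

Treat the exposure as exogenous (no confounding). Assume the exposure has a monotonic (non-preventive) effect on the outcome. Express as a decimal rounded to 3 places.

PN ≈ 0.534

Let p₁ = 0.0532, p₀ = 0.0248.
Under exogeneity and monotonicity, PN = (p₁ − p₀) / p₁.
PN = (0.0532 − 0.0248) / 0.0532 = 0.0284 / 0.0532 ≈ 0.5338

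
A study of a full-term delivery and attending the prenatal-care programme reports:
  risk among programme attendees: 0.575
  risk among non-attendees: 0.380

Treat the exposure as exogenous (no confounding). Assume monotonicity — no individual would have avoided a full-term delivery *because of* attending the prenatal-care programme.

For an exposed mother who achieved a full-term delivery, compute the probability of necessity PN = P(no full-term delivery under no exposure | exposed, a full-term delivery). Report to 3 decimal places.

Let p₁ = 0.575, p₀ = 0.38.
Under exogeneity and monotonicity, PN = (p₁ − p₀) / p₁.
PN = (0.575 − 0.38) / 0.575 = 0.195 / 0.575 ≈ 0.3391

PN ≈ 0.339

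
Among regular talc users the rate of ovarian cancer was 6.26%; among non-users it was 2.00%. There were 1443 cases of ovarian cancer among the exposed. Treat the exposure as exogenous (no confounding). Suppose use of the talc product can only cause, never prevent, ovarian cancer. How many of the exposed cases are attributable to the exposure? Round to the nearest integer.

about 982 cases

p₁ = 0.0626, p₀ = 0.02.
PN = (p₁ − p₀)/p₁ = (0.0626 − 0.02) / 0.0626 ≈ 0.68051.
Attributable cases ≈ PN × (exposed cases) = 0.68051 × 1443 ≈ 981.98.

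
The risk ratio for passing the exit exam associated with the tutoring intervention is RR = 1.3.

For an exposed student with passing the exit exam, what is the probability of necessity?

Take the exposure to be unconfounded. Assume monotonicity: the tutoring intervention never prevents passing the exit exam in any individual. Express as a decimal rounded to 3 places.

Under exogeneity and monotonicity, PN = (RR − 1) / RR = 1 − 1/RR.
PN = (1.3 − 1) / 1.3 = 0.3 / 1.3 ≈ 0.2308

PN ≈ 0.231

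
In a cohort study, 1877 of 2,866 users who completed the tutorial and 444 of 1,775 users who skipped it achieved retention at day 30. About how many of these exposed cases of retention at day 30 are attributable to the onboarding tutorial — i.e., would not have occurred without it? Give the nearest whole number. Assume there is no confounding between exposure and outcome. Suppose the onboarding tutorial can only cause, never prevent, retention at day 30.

about 1160 cases

p₁ = P(outcome | exposed) = 1877/2866 = 0.65492
p₀ = P(outcome | unexposed) = 444/1775 = 0.25014
PN = (p₁ − p₀)/p₁ = (0.65492 − 0.25014) / 0.65492 ≈ 0.61806.
Attributable cases ≈ PN × (exposed cases) = 0.61806 × 1877 ≈ 1160.10.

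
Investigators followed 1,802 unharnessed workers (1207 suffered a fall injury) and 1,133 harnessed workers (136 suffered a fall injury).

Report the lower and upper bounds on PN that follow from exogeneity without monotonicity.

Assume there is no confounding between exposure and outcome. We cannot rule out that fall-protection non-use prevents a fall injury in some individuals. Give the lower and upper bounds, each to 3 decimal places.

0.821 ≤ PN ≤ 1.000

p₁ = P(outcome | exposed) = 1207/1802 = 0.66981
p₀ = P(outcome | unexposed) = 136/1133 = 0.12004
Under exogeneity alone the bounds on PN are max{0,(p₁−p₀)/p₁} ≤ PN ≤ min{1,(1−p₀)/p₁}.
  lower = (p₁ − p₀)/p₁ = 0.54978 / 0.66981 ≈ 0.8208
  upper = min{1, (1 − p₀)/p₁} = 0.87996 / 0.66981 ≈ 1.3138 → capped at 1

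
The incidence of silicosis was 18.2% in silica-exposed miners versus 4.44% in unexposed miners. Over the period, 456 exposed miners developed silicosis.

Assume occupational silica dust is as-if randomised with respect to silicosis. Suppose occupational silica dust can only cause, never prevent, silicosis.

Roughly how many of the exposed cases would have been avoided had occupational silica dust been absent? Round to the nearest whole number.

p₁ = 0.182, p₀ = 0.0444.
PN = (p₁ − p₀)/p₁ = (0.182 − 0.0444) / 0.182 ≈ 0.75604.
Attributable cases ≈ PN × (exposed cases) = 0.75604 × 456 ≈ 344.76.

about 345 cases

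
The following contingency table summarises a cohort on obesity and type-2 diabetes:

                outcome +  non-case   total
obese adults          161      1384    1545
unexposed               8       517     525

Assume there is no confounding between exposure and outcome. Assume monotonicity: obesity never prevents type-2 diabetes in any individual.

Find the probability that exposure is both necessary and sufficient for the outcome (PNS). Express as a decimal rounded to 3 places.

PNS ≈ 0.089

p₁ = P(outcome | exposed) = 161/1545 = 0.10421
p₀ = P(outcome | unexposed) = 8/525 = 0.015238
Under exogeneity and monotonicity, PNS = p₁ − p₀.
PNS = 0.10421 − 0.015238 = 0.088969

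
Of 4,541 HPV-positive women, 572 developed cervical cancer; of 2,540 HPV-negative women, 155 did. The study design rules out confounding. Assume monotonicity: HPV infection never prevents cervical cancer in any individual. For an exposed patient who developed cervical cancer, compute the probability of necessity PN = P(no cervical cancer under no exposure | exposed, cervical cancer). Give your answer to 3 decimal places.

PN ≈ 0.516

p₁ = P(outcome | exposed) = 572/4541 = 0.12596
p₀ = P(outcome | unexposed) = 155/2540 = 0.061024
Under exogeneity and monotonicity, PN = (p₁ − p₀) / p₁.
PN = (0.12596 − 0.061024) / 0.12596 = 0.06494 / 0.12596 ≈ 0.5155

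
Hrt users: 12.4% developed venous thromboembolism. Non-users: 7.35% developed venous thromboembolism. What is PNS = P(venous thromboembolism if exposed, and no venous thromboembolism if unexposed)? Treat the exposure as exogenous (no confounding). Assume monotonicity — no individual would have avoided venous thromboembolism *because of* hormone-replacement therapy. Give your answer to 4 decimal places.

PNS ≈ 0.0505

p₁ = 0.124, p₀ = 0.0735.
Under exogeneity and monotonicity, PNS = p₁ − p₀.
PNS = 0.124 − 0.0735 = 0.0505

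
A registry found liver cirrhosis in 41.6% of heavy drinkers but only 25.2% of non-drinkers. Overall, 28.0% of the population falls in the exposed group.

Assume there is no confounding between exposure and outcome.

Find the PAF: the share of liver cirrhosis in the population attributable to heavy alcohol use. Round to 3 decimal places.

PAF ≈ 0.154

p₁ = 0.416, p₀ = 0.252.
Overall risk P(Y=1) = π·p₁ + (1−π)·p₀ = 0.28×0.416 + 0.72×0.252 = 0.29792.
Under exogeneity, PAF = [P(Y=1) − p₀] / P(Y=1).
PAF = (0.29792 − 0.252) / 0.29792 ≈ 0.1541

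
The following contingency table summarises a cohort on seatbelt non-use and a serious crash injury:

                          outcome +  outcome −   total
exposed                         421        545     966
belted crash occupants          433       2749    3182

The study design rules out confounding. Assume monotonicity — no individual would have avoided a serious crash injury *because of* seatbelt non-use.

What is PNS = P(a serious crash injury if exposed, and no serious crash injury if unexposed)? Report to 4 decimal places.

PNS ≈ 0.2997

p₁ = P(outcome | exposed) = 421/966 = 0.43582
p₀ = P(outcome | unexposed) = 433/3182 = 0.13608
Under exogeneity and monotonicity, PNS = p₁ − p₀.
PNS = 0.43582 − 0.13608 = 0.29974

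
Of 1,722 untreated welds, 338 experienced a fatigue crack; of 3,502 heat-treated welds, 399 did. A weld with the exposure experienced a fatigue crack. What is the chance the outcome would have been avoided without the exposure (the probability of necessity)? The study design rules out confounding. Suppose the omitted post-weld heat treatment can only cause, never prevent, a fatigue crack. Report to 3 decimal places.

PN ≈ 0.420

p₁ = P(outcome | exposed) = 338/1722 = 0.19628
p₀ = P(outcome | unexposed) = 399/3502 = 0.11393
Under exogeneity and monotonicity, PN = (p₁ − p₀) / p₁.
PN = (0.19628 − 0.11393) / 0.19628 = 0.082348 / 0.19628 ≈ 0.4195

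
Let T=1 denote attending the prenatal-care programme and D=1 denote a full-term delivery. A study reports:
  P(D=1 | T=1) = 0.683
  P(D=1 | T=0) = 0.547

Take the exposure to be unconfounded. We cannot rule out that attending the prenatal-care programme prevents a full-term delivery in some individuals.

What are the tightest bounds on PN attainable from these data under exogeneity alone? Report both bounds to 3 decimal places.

Let p₁ = 0.683, p₀ = 0.547.
Under exogeneity alone the bounds on PN are max{0,(p₁−p₀)/p₁} ≤ PN ≤ min{1,(1−p₀)/p₁}.
  lower = (p₁ − p₀)/p₁ = 0.136 / 0.683 ≈ 0.1991
  upper = min{1, (1 − p₀)/p₁} = 0.453 / 0.683 ≈ 0.6633

0.199 ≤ PN ≤ 0.663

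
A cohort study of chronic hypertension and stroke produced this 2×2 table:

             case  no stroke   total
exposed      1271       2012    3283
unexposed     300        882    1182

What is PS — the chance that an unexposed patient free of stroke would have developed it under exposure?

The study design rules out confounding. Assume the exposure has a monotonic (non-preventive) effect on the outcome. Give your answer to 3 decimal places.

PS ≈ 0.179

p₁ = P(outcome | exposed) = 1271/3283 = 0.38715
p₀ = P(outcome | unexposed) = 300/1182 = 0.25381
Under exogeneity and monotonicity, PS = (p₁ − p₀) / (1 − p₀).
PS = (0.38715 − 0.25381) / (1 − 0.25381) = 0.13334 / 0.74619 ≈ 0.1787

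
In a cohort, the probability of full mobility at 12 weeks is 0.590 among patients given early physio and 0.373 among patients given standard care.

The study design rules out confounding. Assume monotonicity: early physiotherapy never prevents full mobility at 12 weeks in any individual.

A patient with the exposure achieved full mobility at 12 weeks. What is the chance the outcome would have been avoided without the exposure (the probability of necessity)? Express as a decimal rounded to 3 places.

PN ≈ 0.368

Let p₁ = 0.59, p₀ = 0.373.
Under exogeneity and monotonicity, PN = (p₁ − p₀) / p₁.
PN = (0.59 − 0.373) / 0.59 = 0.217 / 0.59 ≈ 0.3678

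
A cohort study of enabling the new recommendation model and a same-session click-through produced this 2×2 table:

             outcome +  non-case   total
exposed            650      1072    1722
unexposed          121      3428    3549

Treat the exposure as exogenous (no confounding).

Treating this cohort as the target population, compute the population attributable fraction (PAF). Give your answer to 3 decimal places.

PAF ≈ 0.767

p₁ = P(outcome | exposed) = 650/1722 = 0.37747
p₀ = P(outcome | unexposed) = 121/3549 = 0.034094
Exposure prevalence π = 1722/5271 = 0.32669; overall risk P(Y=1) = 0.14627.
Under exogeneity, PAF = [P(Y=1) − p₀]/P(Y=1).
PAF = (0.14627 − 0.034094) / 0.14627 ≈ 0.7669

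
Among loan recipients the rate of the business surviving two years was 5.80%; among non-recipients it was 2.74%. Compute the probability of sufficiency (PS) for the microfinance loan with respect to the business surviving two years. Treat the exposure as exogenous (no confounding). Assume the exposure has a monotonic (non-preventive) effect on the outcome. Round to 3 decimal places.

PS ≈ 0.031

p₁ = 0.058, p₀ = 0.0274.
Under exogeneity and monotonicity, PS = (p₁ − p₀) / (1 − p₀).
PS = (0.058 − 0.0274) / (1 − 0.0274) = 0.0306 / 0.9726 ≈ 0.0315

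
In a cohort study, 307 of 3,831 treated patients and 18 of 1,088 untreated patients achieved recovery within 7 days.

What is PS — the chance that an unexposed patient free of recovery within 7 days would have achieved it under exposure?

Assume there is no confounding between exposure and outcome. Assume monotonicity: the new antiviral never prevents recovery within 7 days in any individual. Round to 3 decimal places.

p₁ = P(outcome | exposed) = 307/3831 = 0.080136
p₀ = P(outcome | unexposed) = 18/1088 = 0.016544
Under exogeneity and monotonicity, PS = (p₁ − p₀) / (1 − p₀).
PS = (0.080136 − 0.016544) / (1 − 0.016544) = 0.063592 / 0.98346 ≈ 0.0647

PS ≈ 0.065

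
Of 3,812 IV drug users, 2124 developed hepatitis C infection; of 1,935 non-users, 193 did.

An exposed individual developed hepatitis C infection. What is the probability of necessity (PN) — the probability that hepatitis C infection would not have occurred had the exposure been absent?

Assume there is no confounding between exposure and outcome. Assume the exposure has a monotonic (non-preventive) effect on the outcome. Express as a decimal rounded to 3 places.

PN ≈ 0.821

p₁ = P(outcome | exposed) = 2124/3812 = 0.55719
p₀ = P(outcome | unexposed) = 193/1935 = 0.099742
Under exogeneity and monotonicity, PN = (p₁ − p₀) / p₁.
PN = (0.55719 − 0.099742) / 0.55719 = 0.45745 / 0.55719 ≈ 0.8210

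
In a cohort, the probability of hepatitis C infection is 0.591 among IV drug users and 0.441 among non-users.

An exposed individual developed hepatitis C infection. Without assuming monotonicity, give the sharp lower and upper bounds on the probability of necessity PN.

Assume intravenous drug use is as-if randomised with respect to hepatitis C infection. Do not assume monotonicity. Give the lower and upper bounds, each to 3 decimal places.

0.254 ≤ PN ≤ 0.946

Let p₁ = 0.591, p₀ = 0.441.
Under exogeneity alone the bounds on PN are max{0,(p₁−p₀)/p₁} ≤ PN ≤ min{1,(1−p₀)/p₁}.
  lower = (p₁ − p₀)/p₁ = 0.15 / 0.591 ≈ 0.2538
  upper = min{1, (1 − p₀)/p₁} = 0.559 / 0.591 ≈ 0.9459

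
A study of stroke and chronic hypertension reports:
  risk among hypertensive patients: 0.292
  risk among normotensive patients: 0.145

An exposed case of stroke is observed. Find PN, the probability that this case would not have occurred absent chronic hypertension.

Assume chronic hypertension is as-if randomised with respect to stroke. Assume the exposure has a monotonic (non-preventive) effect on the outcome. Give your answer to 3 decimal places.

PN ≈ 0.503

Let p₁ = 0.292, p₀ = 0.145.
Under exogeneity and monotonicity, PN = (p₁ − p₀) / p₁.
PN = (0.292 − 0.145) / 0.292 = 0.147 / 0.292 ≈ 0.5034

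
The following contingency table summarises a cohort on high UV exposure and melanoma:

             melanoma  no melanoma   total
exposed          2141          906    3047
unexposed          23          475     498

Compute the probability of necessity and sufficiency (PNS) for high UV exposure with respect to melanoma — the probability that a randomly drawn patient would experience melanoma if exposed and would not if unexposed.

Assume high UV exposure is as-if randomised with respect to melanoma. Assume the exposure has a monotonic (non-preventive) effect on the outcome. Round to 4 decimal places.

PNS ≈ 0.6565

p₁ = P(outcome | exposed) = 2141/3047 = 0.70266
p₀ = P(outcome | unexposed) = 23/498 = 0.046185
Under exogeneity and monotonicity, PNS = p₁ − p₀.
PNS = 0.70266 − 0.046185 = 0.65647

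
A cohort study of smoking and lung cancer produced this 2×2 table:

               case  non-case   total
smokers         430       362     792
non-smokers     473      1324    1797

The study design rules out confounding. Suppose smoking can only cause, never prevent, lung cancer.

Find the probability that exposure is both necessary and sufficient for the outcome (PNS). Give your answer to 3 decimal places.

PNS ≈ 0.280

p₁ = P(outcome | exposed) = 430/792 = 0.54293
p₀ = P(outcome | unexposed) = 473/1797 = 0.26322
Under exogeneity and monotonicity, PNS = p₁ − p₀.
PNS = 0.54293 − 0.26322 = 0.27971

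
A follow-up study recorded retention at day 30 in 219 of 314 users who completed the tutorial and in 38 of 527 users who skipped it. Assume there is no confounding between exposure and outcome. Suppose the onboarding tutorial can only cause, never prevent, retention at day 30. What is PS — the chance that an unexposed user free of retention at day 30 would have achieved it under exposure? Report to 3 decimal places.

p₁ = P(outcome | exposed) = 219/314 = 0.69745
p₀ = P(outcome | unexposed) = 38/527 = 0.072106
Under exogeneity and monotonicity, PS = (p₁ − p₀) / (1 − p₀).
PS = (0.69745 − 0.072106) / (1 − 0.072106) = 0.62535 / 0.92789 ≈ 0.6739

PS ≈ 0.674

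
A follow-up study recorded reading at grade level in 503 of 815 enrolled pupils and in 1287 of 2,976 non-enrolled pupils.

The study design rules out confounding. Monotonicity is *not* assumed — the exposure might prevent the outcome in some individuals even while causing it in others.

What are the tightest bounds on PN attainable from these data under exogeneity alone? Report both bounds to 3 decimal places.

p₁ = P(outcome | exposed) = 503/815 = 0.61718
p₀ = P(outcome | unexposed) = 1287/2976 = 0.43246
Under exogeneity alone the bounds on PN are max{0,(p₁−p₀)/p₁} ≤ PN ≤ min{1,(1−p₀)/p₁}.
  lower = (p₁ − p₀)/p₁ = 0.18472 / 0.61718 ≈ 0.2993
  upper = min{1, (1 − p₀)/p₁} = 0.56754 / 0.61718 ≈ 0.9196

0.299 ≤ PN ≤ 0.920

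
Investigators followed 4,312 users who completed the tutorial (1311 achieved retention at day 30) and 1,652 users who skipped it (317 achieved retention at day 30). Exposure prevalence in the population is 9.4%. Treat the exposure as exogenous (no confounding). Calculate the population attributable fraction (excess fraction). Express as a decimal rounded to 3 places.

PAF ≈ 0.052

p₁ = P(outcome | exposed) = 1311/4312 = 0.30404
p₀ = P(outcome | unexposed) = 317/1652 = 0.19189
Overall risk P(Y=1) = π·p₁ + (1−π)·p₀ = 0.094×0.30404 + 0.906×0.19189 = 0.20243.
Under exogeneity, PAF = [P(Y=1) − p₀] / P(Y=1).
PAF = (0.20243 − 0.19189) / 0.20243 ≈ 0.0521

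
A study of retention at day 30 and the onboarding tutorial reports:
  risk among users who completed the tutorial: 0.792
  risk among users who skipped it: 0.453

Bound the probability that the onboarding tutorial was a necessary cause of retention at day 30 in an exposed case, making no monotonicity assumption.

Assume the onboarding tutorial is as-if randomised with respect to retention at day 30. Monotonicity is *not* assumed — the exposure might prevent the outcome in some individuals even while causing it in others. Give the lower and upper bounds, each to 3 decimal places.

0.428 ≤ PN ≤ 0.691

Let p₁ = 0.792, p₀ = 0.453.
Under exogeneity alone the bounds on PN are max{0,(p₁−p₀)/p₁} ≤ PN ≤ min{1,(1−p₀)/p₁}.
  lower = (p₁ − p₀)/p₁ = 0.339 / 0.792 ≈ 0.4280
  upper = min{1, (1 − p₀)/p₁} = 0.547 / 0.792 ≈ 0.6907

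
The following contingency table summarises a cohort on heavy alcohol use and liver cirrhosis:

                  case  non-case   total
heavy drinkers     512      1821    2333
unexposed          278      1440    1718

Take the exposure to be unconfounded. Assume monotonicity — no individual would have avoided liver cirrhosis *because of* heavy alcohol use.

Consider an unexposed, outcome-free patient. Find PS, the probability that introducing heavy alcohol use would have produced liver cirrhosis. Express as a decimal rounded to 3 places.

p₁ = P(outcome | exposed) = 512/2333 = 0.21946
p₀ = P(outcome | unexposed) = 278/1718 = 0.16182
Under exogeneity and monotonicity, PS = (p₁ − p₀)/(1 − p₀).
PS = (0.21946 − 0.16182) / 0.83818 ≈ 0.0688

PS ≈ 0.069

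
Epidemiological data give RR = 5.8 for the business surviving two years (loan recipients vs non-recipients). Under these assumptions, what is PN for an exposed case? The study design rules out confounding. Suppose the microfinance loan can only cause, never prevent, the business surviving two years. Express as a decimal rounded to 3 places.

PN ≈ 0.828

Under exogeneity and monotonicity, PN = (RR − 1) / RR = 1 − 1/RR.
PN = (5.8 − 1) / 5.8 = 4.8 / 5.8 ≈ 0.8276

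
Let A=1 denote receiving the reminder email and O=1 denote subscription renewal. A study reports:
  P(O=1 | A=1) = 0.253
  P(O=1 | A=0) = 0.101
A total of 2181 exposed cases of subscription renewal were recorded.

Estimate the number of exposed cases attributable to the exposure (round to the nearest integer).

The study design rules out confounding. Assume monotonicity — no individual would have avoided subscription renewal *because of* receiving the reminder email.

about 1310 cases

Let p₁ = 0.253, p₀ = 0.101.
PN = (p₁ − p₀)/p₁ = (0.253 − 0.101) / 0.253 ≈ 0.60079.
Attributable cases ≈ PN × (exposed cases) = 0.60079 × 2181 ≈ 1310.32.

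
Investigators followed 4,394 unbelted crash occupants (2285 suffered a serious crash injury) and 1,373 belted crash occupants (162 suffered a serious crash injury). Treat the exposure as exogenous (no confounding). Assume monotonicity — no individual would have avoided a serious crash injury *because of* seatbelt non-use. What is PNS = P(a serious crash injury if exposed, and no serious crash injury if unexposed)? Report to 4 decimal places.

PNS ≈ 0.4020

p₁ = P(outcome | exposed) = 2285/4394 = 0.52003
p₀ = P(outcome | unexposed) = 162/1373 = 0.11799
Under exogeneity and monotonicity, PNS = p₁ − p₀.
PNS = 0.52003 − 0.11799 = 0.40204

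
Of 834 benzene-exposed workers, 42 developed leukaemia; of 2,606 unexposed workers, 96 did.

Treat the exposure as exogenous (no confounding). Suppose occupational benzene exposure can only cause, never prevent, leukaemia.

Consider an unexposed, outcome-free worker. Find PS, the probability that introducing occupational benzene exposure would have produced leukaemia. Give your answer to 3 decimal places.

PS ≈ 0.014

p₁ = P(outcome | exposed) = 42/834 = 0.05036
p₀ = P(outcome | unexposed) = 96/2606 = 0.036838
Under exogeneity and monotonicity, PS = (p₁ − p₀) / (1 − p₀).
PS = (0.05036 − 0.036838) / (1 − 0.036838) = 0.013522 / 0.96316 ≈ 0.0140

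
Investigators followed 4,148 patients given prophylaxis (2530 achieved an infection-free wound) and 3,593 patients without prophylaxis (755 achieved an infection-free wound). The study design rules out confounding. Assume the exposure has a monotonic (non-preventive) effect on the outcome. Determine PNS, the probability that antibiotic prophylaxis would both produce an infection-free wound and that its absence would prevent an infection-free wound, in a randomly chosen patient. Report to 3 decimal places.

p₁ = P(outcome | exposed) = 2530/4148 = 0.60993
p₀ = P(outcome | unexposed) = 755/3593 = 0.21013
Under exogeneity and monotonicity, PNS = p₁ − p₀.
PNS = 0.60993 − 0.21013 = 0.3998

PNS ≈ 0.400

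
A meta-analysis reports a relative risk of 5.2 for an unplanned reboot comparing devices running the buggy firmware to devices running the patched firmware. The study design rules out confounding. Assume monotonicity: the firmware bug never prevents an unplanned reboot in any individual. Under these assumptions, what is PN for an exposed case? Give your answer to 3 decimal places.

PN ≈ 0.808

Under exogeneity and monotonicity, PN = (RR − 1) / RR = 1 − 1/RR.
PN = (5.2 − 1) / 5.2 = 4.2 / 5.2 ≈ 0.8077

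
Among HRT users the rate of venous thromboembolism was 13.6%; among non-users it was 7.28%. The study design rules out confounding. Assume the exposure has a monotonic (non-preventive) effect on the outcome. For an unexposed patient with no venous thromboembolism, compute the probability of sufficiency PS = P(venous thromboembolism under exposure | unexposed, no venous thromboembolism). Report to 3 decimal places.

p₁ = 0.136, p₀ = 0.0728.
Under exogeneity and monotonicity, PS = (p₁ − p₀) / (1 − p₀).
PS = (0.136 − 0.0728) / (1 − 0.0728) = 0.0632 / 0.9272 ≈ 0.0682

PS ≈ 0.068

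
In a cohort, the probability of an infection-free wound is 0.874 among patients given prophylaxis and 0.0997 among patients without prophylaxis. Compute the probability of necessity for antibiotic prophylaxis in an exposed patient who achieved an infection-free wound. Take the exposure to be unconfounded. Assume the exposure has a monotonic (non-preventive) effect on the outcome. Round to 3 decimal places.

Let p₁ = 0.874, p₀ = 0.0997.
Under exogeneity and monotonicity, PN = (p₁ − p₀) / p₁.
PN = (0.874 − 0.0997) / 0.874 = 0.7743 / 0.874 ≈ 0.8859

PN ≈ 0.886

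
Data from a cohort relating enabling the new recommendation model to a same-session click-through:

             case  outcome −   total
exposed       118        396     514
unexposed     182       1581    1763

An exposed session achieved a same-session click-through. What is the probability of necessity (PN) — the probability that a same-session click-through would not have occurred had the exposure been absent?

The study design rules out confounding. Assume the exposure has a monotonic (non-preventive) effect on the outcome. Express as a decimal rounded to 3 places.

PN ≈ 0.550

p₁ = P(outcome | exposed) = 118/514 = 0.22957
p₀ = P(outcome | unexposed) = 182/1763 = 0.10323
Under exogeneity and monotonicity, PN = (p₁ − p₀)/p₁.
PN = (0.22957 − 0.10323) / 0.22957 ≈ 0.5503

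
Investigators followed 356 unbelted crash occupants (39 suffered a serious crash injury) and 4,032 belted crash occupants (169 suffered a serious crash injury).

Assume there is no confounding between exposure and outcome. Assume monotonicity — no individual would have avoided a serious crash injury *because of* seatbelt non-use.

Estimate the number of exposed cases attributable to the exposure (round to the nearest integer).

p₁ = P(outcome | exposed) = 39/356 = 0.10955
p₀ = P(outcome | unexposed) = 169/4032 = 0.041915
PN = (p₁ − p₀)/p₁ = (0.10955 − 0.041915) / 0.10955 ≈ 0.61739.
Attributable cases ≈ PN × (exposed cases) = 0.61739 × 39 ≈ 24.08.

about 24 cases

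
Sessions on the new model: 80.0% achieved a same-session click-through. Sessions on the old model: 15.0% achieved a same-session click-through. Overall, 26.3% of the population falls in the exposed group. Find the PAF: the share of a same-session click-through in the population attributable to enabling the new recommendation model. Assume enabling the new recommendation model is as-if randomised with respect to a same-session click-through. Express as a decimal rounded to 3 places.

p₁ = 0.8, p₀ = 0.15.
Overall risk P(Y=1) = π·p₁ + (1−π)·p₀ = 0.263×0.8 + 0.737×0.15 = 0.32095.
Under exogeneity, PAF = [P(Y=1) − p₀] / P(Y=1).
PAF = (0.32095 − 0.15) / 0.32095 ≈ 0.5326

PAF ≈ 0.533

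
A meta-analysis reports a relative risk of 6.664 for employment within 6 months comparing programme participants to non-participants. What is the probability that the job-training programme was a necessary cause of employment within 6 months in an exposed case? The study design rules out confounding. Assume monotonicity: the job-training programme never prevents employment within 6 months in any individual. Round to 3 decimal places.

Under exogeneity and monotonicity, PN = (RR − 1) / RR = 1 − 1/RR.
PN = (6.664 − 1) / 6.664 = 5.664 / 6.664 ≈ 0.8499

PN ≈ 0.850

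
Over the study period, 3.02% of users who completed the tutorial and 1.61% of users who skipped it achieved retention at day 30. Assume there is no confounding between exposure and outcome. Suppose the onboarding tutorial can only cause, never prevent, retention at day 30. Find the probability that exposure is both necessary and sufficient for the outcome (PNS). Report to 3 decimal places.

PNS ≈ 0.014

p₁ = 0.0302, p₀ = 0.0161.
Under exogeneity and monotonicity, PNS = p₁ − p₀.
PNS = 0.0302 − 0.0161 = 0.0141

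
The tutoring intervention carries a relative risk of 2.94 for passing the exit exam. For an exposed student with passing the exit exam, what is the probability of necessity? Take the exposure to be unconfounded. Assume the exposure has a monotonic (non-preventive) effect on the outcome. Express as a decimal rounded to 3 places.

PN ≈ 0.660

Under exogeneity and monotonicity, PN = (RR − 1) / RR = 1 − 1/RR.
PN = (2.94 − 1) / 2.94 = 1.94 / 2.94 ≈ 0.6599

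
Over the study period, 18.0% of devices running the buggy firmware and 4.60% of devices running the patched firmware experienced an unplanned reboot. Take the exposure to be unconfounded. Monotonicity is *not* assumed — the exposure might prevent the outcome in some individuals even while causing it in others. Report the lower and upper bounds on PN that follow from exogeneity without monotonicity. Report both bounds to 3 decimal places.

p₁ = 0.18, p₀ = 0.046.
Under exogeneity alone the bounds on PN are max{0,(p₁−p₀)/p₁} ≤ PN ≤ min{1,(1−p₀)/p₁}.
  lower = (p₁ − p₀)/p₁ = 0.134 / 0.18 ≈ 0.7444
  upper = min{1, (1 − p₀)/p₁} = 0.954 / 0.18 ≈ 5.3000 → capped at 1

0.744 ≤ PN ≤ 1.000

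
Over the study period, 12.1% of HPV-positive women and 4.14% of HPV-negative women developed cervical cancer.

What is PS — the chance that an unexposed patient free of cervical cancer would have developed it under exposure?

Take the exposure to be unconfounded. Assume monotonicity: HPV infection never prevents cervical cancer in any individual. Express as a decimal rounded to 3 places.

p₁ = 0.121, p₀ = 0.0414.
Under exogeneity and monotonicity, PS = (p₁ − p₀) / (1 − p₀).
PS = (0.121 − 0.0414) / (1 − 0.0414) = 0.0796 / 0.9586 ≈ 0.0830

PS ≈ 0.083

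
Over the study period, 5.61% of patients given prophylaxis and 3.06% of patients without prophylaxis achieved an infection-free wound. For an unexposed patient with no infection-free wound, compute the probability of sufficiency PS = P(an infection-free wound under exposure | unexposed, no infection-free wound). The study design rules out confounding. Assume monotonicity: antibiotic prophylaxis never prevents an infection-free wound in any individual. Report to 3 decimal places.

p₁ = 0.0561, p₀ = 0.0306.
Under exogeneity and monotonicity, PS = (p₁ − p₀) / (1 − p₀).
PS = (0.0561 − 0.0306) / (1 − 0.0306) = 0.0255 / 0.9694 ≈ 0.0263

PS ≈ 0.026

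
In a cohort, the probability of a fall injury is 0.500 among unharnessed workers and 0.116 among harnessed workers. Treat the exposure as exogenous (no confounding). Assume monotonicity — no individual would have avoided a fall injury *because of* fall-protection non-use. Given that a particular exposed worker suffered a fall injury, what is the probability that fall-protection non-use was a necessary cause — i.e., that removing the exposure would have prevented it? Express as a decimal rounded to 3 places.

Let p₁ = 0.5, p₀ = 0.116.
Under exogeneity and monotonicity, PN = (p₁ − p₀) / p₁.
PN = (0.5 − 0.116) / 0.5 = 0.384 / 0.5 ≈ 0.7680

PN ≈ 0.768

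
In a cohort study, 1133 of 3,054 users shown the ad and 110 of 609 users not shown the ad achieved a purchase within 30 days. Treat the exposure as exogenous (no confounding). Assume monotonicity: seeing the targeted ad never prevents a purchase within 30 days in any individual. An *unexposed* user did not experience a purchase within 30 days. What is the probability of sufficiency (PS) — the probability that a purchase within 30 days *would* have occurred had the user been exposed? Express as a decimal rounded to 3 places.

p₁ = P(outcome | exposed) = 1133/3054 = 0.37099
p₀ = P(outcome | unexposed) = 110/609 = 0.18062
Under exogeneity and monotonicity, PS = (p₁ − p₀) / (1 − p₀).
PS = (0.37099 − 0.18062) / (1 − 0.18062) = 0.19036 / 0.81938 ≈ 0.2323

PS ≈ 0.232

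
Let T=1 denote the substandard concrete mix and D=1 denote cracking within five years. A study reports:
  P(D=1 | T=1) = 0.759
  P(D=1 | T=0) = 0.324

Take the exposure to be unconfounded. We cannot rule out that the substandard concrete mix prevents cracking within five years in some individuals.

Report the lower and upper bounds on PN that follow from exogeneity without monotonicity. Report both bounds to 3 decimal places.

0.573 ≤ PN ≤ 0.891

Let p₁ = 0.759, p₀ = 0.324.
Under exogeneity alone the bounds on PN are max{0,(p₁−p₀)/p₁} ≤ PN ≤ min{1,(1−p₀)/p₁}.
  lower = (p₁ − p₀)/p₁ = 0.435 / 0.759 ≈ 0.5731
  upper = min{1, (1 − p₀)/p₁} = 0.676 / 0.759 ≈ 0.8906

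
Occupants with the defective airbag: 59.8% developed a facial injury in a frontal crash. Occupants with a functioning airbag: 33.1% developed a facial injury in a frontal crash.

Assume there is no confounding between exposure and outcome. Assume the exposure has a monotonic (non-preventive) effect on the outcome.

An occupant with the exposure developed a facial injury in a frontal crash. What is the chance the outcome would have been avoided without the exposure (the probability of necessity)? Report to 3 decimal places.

PN ≈ 0.446

p₁ = 0.598, p₀ = 0.331.
Under exogeneity and monotonicity, PN = (p₁ − p₀) / p₁.
PN = (0.598 − 0.331) / 0.598 = 0.267 / 0.598 ≈ 0.4465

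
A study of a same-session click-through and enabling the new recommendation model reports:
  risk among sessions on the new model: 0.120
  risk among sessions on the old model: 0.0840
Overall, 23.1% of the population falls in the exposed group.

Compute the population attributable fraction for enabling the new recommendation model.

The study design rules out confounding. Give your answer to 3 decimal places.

PAF ≈ 0.090

Let p₁ = 0.12, p₀ = 0.084.
Overall risk P(Y=1) = π·p₁ + (1−π)·p₀ = 0.231×0.12 + 0.769×0.084 = 0.092316.
Under exogeneity, PAF = [P(Y=1) − p₀] / P(Y=1).
PAF = (0.092316 − 0.084) / 0.092316 ≈ 0.0901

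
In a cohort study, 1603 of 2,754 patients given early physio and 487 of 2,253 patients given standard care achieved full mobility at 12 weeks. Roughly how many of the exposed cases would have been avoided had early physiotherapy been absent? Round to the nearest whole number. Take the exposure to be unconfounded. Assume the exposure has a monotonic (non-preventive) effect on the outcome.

p₁ = P(outcome | exposed) = 1603/2754 = 0.58206
p₀ = P(outcome | unexposed) = 487/2253 = 0.21616
PN = (p₁ − p₀)/p₁ = (0.58206 − 0.21616) / 0.58206 ≈ 0.62864.
Attributable cases ≈ PN × (exposed cases) = 0.62864 × 1603 ≈ 1007.71.

about 1008 cases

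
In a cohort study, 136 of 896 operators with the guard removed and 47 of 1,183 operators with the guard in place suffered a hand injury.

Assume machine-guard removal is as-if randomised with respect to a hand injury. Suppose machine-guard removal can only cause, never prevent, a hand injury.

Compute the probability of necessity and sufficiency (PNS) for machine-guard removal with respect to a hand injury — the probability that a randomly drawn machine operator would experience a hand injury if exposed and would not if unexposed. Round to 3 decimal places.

PNS ≈ 0.112

p₁ = P(outcome | exposed) = 136/896 = 0.15179
p₀ = P(outcome | unexposed) = 47/1183 = 0.03973
Under exogeneity and monotonicity, PNS = p₁ − p₀.
PNS = 0.15179 − 0.03973 = 0.11206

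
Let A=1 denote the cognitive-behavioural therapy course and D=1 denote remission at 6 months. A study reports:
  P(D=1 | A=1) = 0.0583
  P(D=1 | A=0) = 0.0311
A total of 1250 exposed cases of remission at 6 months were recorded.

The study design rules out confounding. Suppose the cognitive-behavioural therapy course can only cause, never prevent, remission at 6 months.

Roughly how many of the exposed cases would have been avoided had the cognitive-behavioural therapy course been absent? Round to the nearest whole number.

Let p₁ = 0.0583, p₀ = 0.0311.
PN = (p₁ − p₀)/p₁ = (0.0583 − 0.0311) / 0.0583 ≈ 0.46655.
Attributable cases ≈ PN × (exposed cases) = 0.46655 × 1250 ≈ 583.19.

about 583 cases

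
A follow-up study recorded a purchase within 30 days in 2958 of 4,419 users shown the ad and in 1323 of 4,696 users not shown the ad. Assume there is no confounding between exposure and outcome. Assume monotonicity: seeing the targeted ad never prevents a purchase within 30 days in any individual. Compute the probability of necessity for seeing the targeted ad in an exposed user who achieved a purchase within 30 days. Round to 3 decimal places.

PN ≈ 0.579

p₁ = P(outcome | exposed) = 2958/4419 = 0.66938
p₀ = P(outcome | unexposed) = 1323/4696 = 0.28173
Under exogeneity and monotonicity, PN = (p₁ − p₀) / p₁.
PN = (0.66938 − 0.28173) / 0.66938 = 0.38765 / 0.66938 ≈ 0.5791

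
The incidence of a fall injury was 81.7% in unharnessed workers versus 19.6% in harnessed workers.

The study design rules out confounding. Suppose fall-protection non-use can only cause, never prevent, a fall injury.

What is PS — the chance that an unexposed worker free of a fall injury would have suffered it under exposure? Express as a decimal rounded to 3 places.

PS ≈ 0.772

p₁ = 0.817, p₀ = 0.196.
Under exogeneity and monotonicity, PS = (p₁ − p₀) / (1 − p₀).
PS = (0.817 − 0.196) / (1 − 0.196) = 0.621 / 0.804 ≈ 0.7724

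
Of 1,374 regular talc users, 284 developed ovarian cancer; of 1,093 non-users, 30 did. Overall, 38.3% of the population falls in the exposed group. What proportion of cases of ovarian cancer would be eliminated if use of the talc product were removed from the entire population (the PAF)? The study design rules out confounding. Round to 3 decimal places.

PAF ≈ 0.714

p₁ = P(outcome | exposed) = 284/1374 = 0.2067
p₀ = P(outcome | unexposed) = 30/1093 = 0.027447
Overall risk P(Y=1) = π·p₁ + (1−π)·p₀ = 0.383×0.2067 + 0.617×0.027447 = 0.0961.
Under exogeneity, PAF = [P(Y=1) − p₀] / P(Y=1).
PAF = (0.0961 − 0.027447) / 0.0961 ≈ 0.7144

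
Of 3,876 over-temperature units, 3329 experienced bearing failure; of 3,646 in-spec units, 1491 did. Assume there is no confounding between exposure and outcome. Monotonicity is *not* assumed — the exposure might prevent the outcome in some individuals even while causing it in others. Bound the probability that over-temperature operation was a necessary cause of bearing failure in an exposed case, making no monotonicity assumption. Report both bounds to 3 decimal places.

p₁ = P(outcome | exposed) = 3329/3876 = 0.85888
p₀ = P(outcome | unexposed) = 1491/3646 = 0.40894
Under exogeneity alone the bounds on PN are max{0,(p₁−p₀)/p₁} ≤ PN ≤ min{1,(1−p₀)/p₁}.
  lower = (p₁ − p₀)/p₁ = 0.44993 / 0.85888 ≈ 0.5239
  upper = min{1, (1 − p₀)/p₁} = 0.59106 / 0.85888 ≈ 0.6882

0.524 ≤ PN ≤ 0.688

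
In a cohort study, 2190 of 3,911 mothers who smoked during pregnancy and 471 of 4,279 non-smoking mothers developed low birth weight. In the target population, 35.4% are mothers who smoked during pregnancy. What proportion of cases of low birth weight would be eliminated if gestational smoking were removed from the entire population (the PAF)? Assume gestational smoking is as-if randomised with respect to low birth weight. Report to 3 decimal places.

PAF ≈ 0.591

p₁ = P(outcome | exposed) = 2190/3911 = 0.55996
p₀ = P(outcome | unexposed) = 471/4279 = 0.11007
Overall risk P(Y=1) = π·p₁ + (1−π)·p₀ = 0.354×0.55996 + 0.646×0.11007 = 0.26933.
Under exogeneity, PAF = [P(Y=1) − p₀] / P(Y=1).
PAF = (0.26933 − 0.11007) / 0.26933 ≈ 0.5913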